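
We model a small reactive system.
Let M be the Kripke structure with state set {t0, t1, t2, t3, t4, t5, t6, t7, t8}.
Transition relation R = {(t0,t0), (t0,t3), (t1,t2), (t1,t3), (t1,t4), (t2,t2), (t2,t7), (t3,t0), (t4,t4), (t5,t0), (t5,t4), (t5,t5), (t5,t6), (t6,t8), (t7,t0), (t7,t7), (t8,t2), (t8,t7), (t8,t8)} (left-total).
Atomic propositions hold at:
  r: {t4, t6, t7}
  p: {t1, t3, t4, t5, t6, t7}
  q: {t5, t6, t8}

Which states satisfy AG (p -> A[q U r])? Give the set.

{t4}

A[q U r]: least fixpoint, start Z0 = Sat(r) = {t4, t6, t7}, add states in Sat(q) with every successor in Z. Already a fixed point.
Sat(A[q U r]) = {t4, t6, t7}
Sat(p -> A[q U r]) = {t0, t2, t4, t6, t7, t8}
AG (p -> A[q U r]): greatest fixpoint, start Z0 = {t0, t2, t4, t6, t7, t8}, keep only states in Sat with every successor in Z. Z1 = {t2, t4, t6, t7, t8}; Z2 = {t2, t4, t6, t8}; Z3 = {t4, t6}; Z4 = {t4}; fixed.
Sat(AG (p -> A[q U r])) = {t4}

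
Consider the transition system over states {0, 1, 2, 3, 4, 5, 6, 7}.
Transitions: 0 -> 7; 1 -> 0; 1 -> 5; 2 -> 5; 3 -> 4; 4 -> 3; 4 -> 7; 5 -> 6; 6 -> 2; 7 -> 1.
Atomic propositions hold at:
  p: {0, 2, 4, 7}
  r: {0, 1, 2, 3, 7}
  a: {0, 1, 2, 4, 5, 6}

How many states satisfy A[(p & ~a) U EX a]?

Sat(~a) = {3, 7}
Sat(p & ~a) = {7}
Sat(EX a) = {s : some successor in {0, 1, 2, 4, 5, 6}} = {1, 2, 3, 5, 6, 7}
A[(p & ~a) U EX a]: least fixpoint, start Z0 = Sat(EX a) = {1, 2, 3, 5, 6, 7}, add states in Sat(p & ~a) with every successor in Z. Already a fixed point.
Sat(A[(p & ~a) U EX a]) = {1, 2, 3, 5, 6, 7}
|Sat(A[(p & ~a) U EX a])| = |{1, 2, 3, 5, 6, 7}| = 6.

6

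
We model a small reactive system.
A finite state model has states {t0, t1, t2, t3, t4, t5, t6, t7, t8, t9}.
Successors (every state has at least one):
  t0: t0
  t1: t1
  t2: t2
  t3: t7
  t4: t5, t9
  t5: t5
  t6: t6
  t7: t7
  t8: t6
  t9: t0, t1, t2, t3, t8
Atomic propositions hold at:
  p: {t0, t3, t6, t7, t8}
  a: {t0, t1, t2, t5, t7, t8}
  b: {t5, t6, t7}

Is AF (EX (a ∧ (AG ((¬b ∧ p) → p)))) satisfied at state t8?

Sat(¬b) = {t0, t1, t2, t3, t4, t8, t9}
Sat(¬b ∧ p) = {t0, t3, t8}
Sat((¬b ∧ p) → p) = {t0, t1, t2, t3, t4, t5, t6, t7, t8, t9}
AG ((¬b ∧ p) → p): greatest fixpoint, start Z0 = {t0, t1, t2, t3, t4, t5, t6, t7, t8, t9}, keep only states in Sat with every successor in Z. Already a fixed point.
Sat(AG ((¬b ∧ p) → p)) = {t0, t1, t2, t3, t4, t5, t6, t7, t8, t9}
Sat(a ∧ (AG ((¬b ∧ p) → p))) = {t0, t1, t2, t5, t7, t8}
Sat(EX (a ∧ (AG ((¬b ∧ p) → p)))) = {s : some successor in {t0, t1, t2, t5, t7, t8}} = {t0, t1, t2, t3, t4, t5, t7, t9}
AF (EX (a ∧ (AG ((¬b ∧ p) → p)))): least fixpoint, start Z0 = {t0, t1, t2, t3, t4, t5, t7, t9}, add states with every successor in Z. Already a fixed point.
Sat(AF (EX (a ∧ (AG ((¬b ∧ p) → p))))) = {t0, t1, t2, t3, t4, t5, t7, t9}
t8 ∉ Sat(AF (EX (a ∧ (AG ((¬b ∧ p) → p))))) = {t0, t1, t2, t3, t4, t5, t7, t9}, so the formula does not hold at t8.

No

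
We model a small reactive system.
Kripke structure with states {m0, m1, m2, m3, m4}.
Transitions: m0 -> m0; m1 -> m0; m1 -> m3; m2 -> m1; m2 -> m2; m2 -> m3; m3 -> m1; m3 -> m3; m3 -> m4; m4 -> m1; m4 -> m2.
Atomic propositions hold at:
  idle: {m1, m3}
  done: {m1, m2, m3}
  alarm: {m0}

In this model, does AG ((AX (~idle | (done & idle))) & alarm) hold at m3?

Sat(~idle) = {m0, m2, m4}
Sat(done & idle) = {m1, m3}
Sat(~idle | (done & idle)) = {m0, m1, m2, m3, m4}
Sat(AX (~idle | (done & idle))) = {s : every successor in {m0, m1, m2, m3, m4}} = {m0, m1, m2, m3, m4}
Sat((AX (~idle | (done & idle))) & alarm) = {m0}
AG ((AX (~idle | (done & idle))) & alarm): greatest fixpoint, start Z0 = {m0}, keep only states in Sat with every successor in Z. Already a fixed point.
Sat(AG ((AX (~idle | (done & idle))) & alarm)) = {m0}
m3 ∉ Sat(AG ((AX (~idle | (done & idle))) & alarm)) = {m0}, so the formula does not hold at m3.

No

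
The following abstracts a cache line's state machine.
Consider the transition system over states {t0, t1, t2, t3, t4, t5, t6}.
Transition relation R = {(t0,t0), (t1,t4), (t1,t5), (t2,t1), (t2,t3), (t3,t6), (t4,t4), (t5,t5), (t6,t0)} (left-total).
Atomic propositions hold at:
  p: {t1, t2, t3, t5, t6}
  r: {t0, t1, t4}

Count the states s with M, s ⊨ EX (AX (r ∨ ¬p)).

5

Sat(¬p) = {t0, t4}
Sat(r ∨ ¬p) = {t0, t1, t4}
Sat(AX (r ∨ ¬p)) = {s : every successor in {t0, t1, t4}} = {t0, t4, t6}
Sat(EX (AX (r ∨ ¬p))) = {s : some successor in {t0, t4, t6}} = {t0, t1, t3, t4, t6}
|Sat(EX (AX (r ∨ ¬p)))| = |{t0, t1, t3, t4, t6}| = 5.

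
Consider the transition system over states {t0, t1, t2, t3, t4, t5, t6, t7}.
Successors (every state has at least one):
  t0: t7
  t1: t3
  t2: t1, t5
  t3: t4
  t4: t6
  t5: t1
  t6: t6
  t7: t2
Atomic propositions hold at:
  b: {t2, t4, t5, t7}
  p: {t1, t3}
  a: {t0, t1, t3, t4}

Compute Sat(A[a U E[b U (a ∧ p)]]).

Sat(a ∧ p) = {t1, t3}
E[b U (a ∧ p)]: least fixpoint, start Z0 = Sat((a ∧ p)) = {t1, t3}, add states in Sat(b) with some successor in Z. Z1 = {t1, t2, t3, t5}; Z2 = {t1, t2, t3, t5, t7}; fixed.
Sat(E[b U (a ∧ p)]) = {t1, t2, t3, t5, t7}
A[a U E[b U (a ∧ p)]]: least fixpoint, start Z0 = Sat(E[b U (a ∧ p)]) = {t1, t2, t3, t5, t7}, add states in Sat(a) with every successor in Z. Z1 = {t0, t1, t2, t3, t5, t7}; fixed.
Sat(A[a U E[b U (a ∧ p)]]) = {t0, t1, t2, t3, t5, t7}

{t0, t1, t2, t3, t5, t7}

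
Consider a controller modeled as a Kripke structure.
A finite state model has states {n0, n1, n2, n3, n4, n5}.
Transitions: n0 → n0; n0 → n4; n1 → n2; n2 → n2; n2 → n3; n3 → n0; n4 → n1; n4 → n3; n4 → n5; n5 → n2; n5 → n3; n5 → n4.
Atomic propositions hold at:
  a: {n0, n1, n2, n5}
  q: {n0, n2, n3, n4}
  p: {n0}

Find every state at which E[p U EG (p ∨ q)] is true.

Sat(p ∨ q) = {n0, n2, n3, n4}
EG (p ∨ q): greatest fixpoint, start Z0 = {n0, n2, n3, n4}, keep only states in Sat with some successor in Z. Already a fixed point.
Sat(EG (p ∨ q)) = {n0, n2, n3, n4}
E[p U EG (p ∨ q)]: least fixpoint, start Z0 = Sat(EG (p ∨ q)) = {n0, n2, n3, n4}, add states in Sat(p) with some successor in Z. Already a fixed point.
Sat(E[p U EG (p ∨ q)]) = {n0, n2, n3, n4}

{n0, n2, n3, n4}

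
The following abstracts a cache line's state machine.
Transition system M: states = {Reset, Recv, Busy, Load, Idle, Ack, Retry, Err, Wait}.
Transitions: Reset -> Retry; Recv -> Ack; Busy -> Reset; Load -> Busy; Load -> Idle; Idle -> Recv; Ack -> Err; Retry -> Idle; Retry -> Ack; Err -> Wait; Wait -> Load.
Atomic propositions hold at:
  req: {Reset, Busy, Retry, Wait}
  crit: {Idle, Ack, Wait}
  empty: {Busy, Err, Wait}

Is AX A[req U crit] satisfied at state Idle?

A[req U crit]: least fixpoint, start Z0 = Sat(crit) = {Idle, Ack, Wait}, add states in Sat(req) with every successor in Z. Z1 = {Idle, Ack, Retry, Wait}; Z2 = {Reset, Idle, Ack, Retry, Wait}; Z3 = {Reset, Busy, Idle, Ack, Retry, Wait}; fixed.
Sat(A[req U crit]) = {Reset, Busy, Idle, Ack, Retry, Wait}
Sat(AX A[req U crit]) = {s : every successor in {Reset, Busy, Idle, Ack, Retry, Wait}} = {Reset, Recv, Busy, Load, Retry, Err}
Idle ∉ Sat(AX A[req U crit]) = {Reset, Recv, Busy, Load, Retry, Err}, so the formula does not hold at Idle.

No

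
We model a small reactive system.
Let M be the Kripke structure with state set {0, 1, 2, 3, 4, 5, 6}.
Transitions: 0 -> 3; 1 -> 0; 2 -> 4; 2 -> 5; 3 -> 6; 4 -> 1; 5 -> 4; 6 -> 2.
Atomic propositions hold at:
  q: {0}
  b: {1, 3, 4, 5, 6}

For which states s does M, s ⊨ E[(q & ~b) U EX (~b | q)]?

Sat(~b) = {0, 2}
Sat(q & ~b) = {0}
Sat(~b | q) = {0, 2}
Sat(EX (~b | q)) = {s : some successor in {0, 2}} = {1, 6}
E[(q & ~b) U EX (~b | q)]: least fixpoint, start Z0 = Sat(EX (~b | q)) = {1, 6}, add states in Sat(q & ~b) with some successor in Z. Already a fixed point.
Sat(E[(q & ~b) U EX (~b | q)]) = {1, 6}

{1, 6}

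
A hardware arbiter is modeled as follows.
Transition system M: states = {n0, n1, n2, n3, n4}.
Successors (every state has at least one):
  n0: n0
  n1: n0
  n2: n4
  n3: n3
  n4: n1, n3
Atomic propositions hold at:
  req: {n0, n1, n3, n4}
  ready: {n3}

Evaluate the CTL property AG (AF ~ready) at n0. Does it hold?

Sat(~ready) = {n0, n1, n2, n4}
AF ~ready: least fixpoint, start Z0 = {n0, n1, n2, n4}, add states with every successor in Z. Already a fixed point.
Sat(AF ~ready) = {n0, n1, n2, n4}
AG (AF ~ready): greatest fixpoint, start Z0 = {n0, n1, n2, n4}, keep only states in Sat with every successor in Z. Z1 = {n0, n1, n2}; Z2 = {n0, n1}; fixed.
Sat(AG (AF ~ready)) = {n0, n1}
n0 ∈ Sat(AG (AF ~ready)) = {n0, n1}, so the formula holds at n0.

Yes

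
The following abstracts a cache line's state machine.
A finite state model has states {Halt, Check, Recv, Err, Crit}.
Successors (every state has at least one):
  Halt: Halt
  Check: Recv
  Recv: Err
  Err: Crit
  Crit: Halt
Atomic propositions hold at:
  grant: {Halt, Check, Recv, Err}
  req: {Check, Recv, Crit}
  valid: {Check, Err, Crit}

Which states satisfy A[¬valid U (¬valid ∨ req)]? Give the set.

{Halt, Check, Recv, Crit}

Sat(¬valid) = {Halt, Recv}
Sat(¬valid ∨ req) = {Halt, Check, Recv, Crit}
A[¬valid U (¬valid ∨ req)]: least fixpoint, start Z0 = Sat((¬valid ∨ req)) = {Halt, Check, Recv, Crit}, add states in Sat(¬valid) with every successor in Z. Already a fixed point.
Sat(A[¬valid U (¬valid ∨ req)]) = {Halt, Check, Recv, Crit}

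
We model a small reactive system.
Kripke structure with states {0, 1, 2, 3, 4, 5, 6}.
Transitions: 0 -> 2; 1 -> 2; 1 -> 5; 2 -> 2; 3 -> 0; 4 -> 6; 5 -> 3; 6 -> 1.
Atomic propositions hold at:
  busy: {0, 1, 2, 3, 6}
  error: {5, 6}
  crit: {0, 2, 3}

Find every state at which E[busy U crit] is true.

{0, 1, 2, 3, 6}

E[busy U crit]: least fixpoint, start Z0 = Sat(crit) = {0, 2, 3}, add states in Sat(busy) with some successor in Z. Z1 = {0, 1, 2, 3}; Z2 = {0, 1, 2, 3, 6}; fixed.
Sat(E[busy U crit]) = {0, 1, 2, 3, 6}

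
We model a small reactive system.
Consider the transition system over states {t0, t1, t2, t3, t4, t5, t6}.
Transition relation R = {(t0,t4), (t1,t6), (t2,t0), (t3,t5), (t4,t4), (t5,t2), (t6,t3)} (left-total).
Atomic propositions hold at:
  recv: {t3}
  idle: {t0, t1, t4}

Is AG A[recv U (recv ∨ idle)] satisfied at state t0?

Sat(recv ∨ idle) = {t0, t1, t3, t4}
A[recv U (recv ∨ idle)]: least fixpoint, start Z0 = Sat((recv ∨ idle)) = {t0, t1, t3, t4}, add states in Sat(recv) with every successor in Z. Already a fixed point.
Sat(A[recv U (recv ∨ idle)]) = {t0, t1, t3, t4}
AG A[recv U (recv ∨ idle)]: greatest fixpoint, start Z0 = {t0, t1, t3, t4}, keep only states in Sat with every successor in Z. Z1 = {t0, t4}; fixed.
Sat(AG A[recv U (recv ∨ idle)]) = {t0, t4}
t0 ∈ Sat(AG A[recv U (recv ∨ idle)]) = {t0, t4}, so the formula holds at t0.

Yes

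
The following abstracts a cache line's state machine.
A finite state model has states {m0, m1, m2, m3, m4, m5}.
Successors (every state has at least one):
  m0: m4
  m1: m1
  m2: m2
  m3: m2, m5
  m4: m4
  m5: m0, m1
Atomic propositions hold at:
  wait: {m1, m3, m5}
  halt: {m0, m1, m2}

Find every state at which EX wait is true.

{m1, m3, m5}

Sat(EX wait) = {s : some successor in {m1, m3, m5}} = {m1, m3, m5}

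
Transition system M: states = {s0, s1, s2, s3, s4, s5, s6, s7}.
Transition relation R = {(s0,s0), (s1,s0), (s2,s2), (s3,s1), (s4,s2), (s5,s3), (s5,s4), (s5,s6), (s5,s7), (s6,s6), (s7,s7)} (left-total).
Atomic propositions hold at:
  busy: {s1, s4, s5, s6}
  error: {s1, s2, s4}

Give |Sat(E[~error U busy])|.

5

Sat(~error) = {s0, s3, s5, s6, s7}
E[~error U busy]: least fixpoint, start Z0 = Sat(busy) = {s1, s4, s5, s6}, add states in Sat(~error) with some successor in Z. Z1 = {s1, s3, s4, s5, s6}; fixed.
Sat(E[~error U busy]) = {s1, s3, s4, s5, s6}
|Sat(E[~error U busy])| = |{s1, s3, s4, s5, s6}| = 5.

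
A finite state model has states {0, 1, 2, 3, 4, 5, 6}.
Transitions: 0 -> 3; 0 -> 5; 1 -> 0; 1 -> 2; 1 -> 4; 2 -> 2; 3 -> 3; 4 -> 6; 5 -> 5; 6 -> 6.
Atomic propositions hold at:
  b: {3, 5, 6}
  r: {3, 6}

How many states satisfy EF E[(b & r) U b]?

6

Sat(b & r) = {3, 6}
E[(b & r) U b]: least fixpoint, start Z0 = Sat(b) = {3, 5, 6}, add states in Sat(b & r) with some successor in Z. Already a fixed point.
Sat(E[(b & r) U b]) = {3, 5, 6}
EF E[(b & r) U b]: least fixpoint, start Z0 = {3, 5, 6}, add states with some successor in Z. Z1 = {0, 3, 4, 5, 6}; Z2 = {0, 1, 3, 4, 5, 6}; fixed.
Sat(EF E[(b & r) U b]) = {0, 1, 3, 4, 5, 6}
|Sat(EF E[(b & r) U b])| = |{0, 1, 3, 4, 5, 6}| = 6.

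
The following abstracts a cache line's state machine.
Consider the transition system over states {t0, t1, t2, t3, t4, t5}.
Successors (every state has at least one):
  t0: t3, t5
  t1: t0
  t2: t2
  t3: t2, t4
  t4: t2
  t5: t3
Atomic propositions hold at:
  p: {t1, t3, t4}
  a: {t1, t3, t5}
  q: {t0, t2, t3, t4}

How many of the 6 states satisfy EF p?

EF p: least fixpoint, start Z0 = {t1, t3, t4}, add states with some successor in Z. Z1 = {t0, t1, t3, t4, t5}; fixed.
Sat(EF p) = {t0, t1, t3, t4, t5}
|Sat(EF p)| = |{t0, t1, t3, t4, t5}| = 5.

5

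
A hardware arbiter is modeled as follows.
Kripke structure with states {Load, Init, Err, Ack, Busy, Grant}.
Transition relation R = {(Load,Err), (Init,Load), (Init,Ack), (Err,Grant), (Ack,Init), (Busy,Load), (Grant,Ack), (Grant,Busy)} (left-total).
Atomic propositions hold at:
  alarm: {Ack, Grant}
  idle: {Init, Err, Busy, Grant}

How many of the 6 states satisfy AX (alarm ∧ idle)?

Sat(alarm ∧ idle) = {Grant}
Sat(AX (alarm ∧ idle)) = {s : every successor in {Grant}} = {Err}
|Sat(AX (alarm ∧ idle))| = |{Err}| = 1.

1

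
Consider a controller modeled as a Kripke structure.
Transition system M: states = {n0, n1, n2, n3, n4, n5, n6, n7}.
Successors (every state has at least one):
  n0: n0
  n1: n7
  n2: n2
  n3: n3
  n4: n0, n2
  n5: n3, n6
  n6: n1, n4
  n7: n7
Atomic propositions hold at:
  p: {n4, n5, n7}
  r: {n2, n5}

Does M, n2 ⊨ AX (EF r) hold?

Yes

EF r: least fixpoint, start Z0 = {n2, n5}, add states with some successor in Z. Z1 = {n2, n4, n5}; Z2 = {n2, n4, n5, n6}; fixed.
Sat(EF r) = {n2, n4, n5, n6}
Sat(AX (EF r)) = {s : every successor in {n2, n4, n5, n6}} = {n2}
n2 ∈ Sat(AX (EF r)) = {n2}, so the formula holds at n2.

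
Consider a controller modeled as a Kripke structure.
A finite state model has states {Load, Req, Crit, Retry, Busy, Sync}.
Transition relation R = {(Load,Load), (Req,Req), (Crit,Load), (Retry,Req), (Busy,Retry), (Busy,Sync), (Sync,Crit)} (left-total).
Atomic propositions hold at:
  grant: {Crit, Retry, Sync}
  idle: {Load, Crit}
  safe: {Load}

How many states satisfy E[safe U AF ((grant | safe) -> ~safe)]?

5

Sat(grant | safe) = {Load, Crit, Retry, Sync}
Sat(~safe) = {Req, Crit, Retry, Busy, Sync}
Sat((grant | safe) -> ~safe) = {Req, Crit, Retry, Busy, Sync}
AF ((grant | safe) -> ~safe): least fixpoint, start Z0 = {Req, Crit, Retry, Busy, Sync}, add states with every successor in Z. Already a fixed point.
Sat(AF ((grant | safe) -> ~safe)) = {Req, Crit, Retry, Busy, Sync}
E[safe U AF ((grant | safe) -> ~safe)]: least fixpoint, start Z0 = Sat(AF ((grant | safe) -> ~safe)) = {Req, Crit, Retry, Busy, Sync}, add states in Sat(safe) with some successor in Z. Already a fixed point.
Sat(E[safe U AF ((grant | safe) -> ~safe)]) = {Req, Crit, Retry, Busy, Sync}
|Sat(E[safe U AF ((grant | safe) -> ~safe)])| = |{Req, Crit, Retry, Busy, Sync}| = 5.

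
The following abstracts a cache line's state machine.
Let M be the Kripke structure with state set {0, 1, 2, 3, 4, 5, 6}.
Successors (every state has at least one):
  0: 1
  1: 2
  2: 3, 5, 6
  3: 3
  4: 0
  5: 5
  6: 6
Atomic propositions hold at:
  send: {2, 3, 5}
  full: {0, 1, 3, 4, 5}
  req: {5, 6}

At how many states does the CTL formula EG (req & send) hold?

Sat(req & send) = {5}
EG (req & send): greatest fixpoint, start Z0 = {5}, keep only states in Sat with some successor in Z. Already a fixed point.
Sat(EG (req & send)) = {5}
|Sat(EG (req & send))| = |{5}| = 1.

1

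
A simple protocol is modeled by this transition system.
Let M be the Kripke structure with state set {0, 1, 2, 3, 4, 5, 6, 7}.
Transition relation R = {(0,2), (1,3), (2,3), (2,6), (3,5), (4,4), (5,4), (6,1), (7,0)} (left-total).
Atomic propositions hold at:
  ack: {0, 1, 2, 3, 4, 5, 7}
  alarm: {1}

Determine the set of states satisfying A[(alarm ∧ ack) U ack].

Sat(alarm ∧ ack) = {1}
A[(alarm ∧ ack) U ack]: least fixpoint, start Z0 = Sat(ack) = {0, 1, 2, 3, 4, 5, 7}, add states in Sat(alarm ∧ ack) with every successor in Z. Already a fixed point.
Sat(A[(alarm ∧ ack) U ack]) = {0, 1, 2, 3, 4, 5, 7}

{0, 1, 2, 3, 4, 5, 7}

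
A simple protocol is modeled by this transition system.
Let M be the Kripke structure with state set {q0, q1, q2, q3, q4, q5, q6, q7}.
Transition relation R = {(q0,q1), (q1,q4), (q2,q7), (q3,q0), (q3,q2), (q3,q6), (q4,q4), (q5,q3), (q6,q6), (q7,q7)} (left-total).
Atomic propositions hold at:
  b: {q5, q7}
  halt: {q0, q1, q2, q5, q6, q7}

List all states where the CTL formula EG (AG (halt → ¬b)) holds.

{q0, q1, q4, q6}

Sat(¬b) = {q0, q1, q2, q3, q4, q6}
Sat(halt → ¬b) = {q0, q1, q2, q3, q4, q6}
AG (halt → ¬b): greatest fixpoint, start Z0 = {q0, q1, q2, q3, q4, q6}, keep only states in Sat with every successor in Z. Z1 = {q0, q1, q3, q4, q6}; Z2 = {q0, q1, q4, q6}; fixed.
Sat(AG (halt → ¬b)) = {q0, q1, q4, q6}
EG (AG (halt → ¬b)): greatest fixpoint, start Z0 = {q0, q1, q4, q6}, keep only states in Sat with some successor in Z. Already a fixed point.
Sat(EG (AG (halt → ¬b))) = {q0, q1, q4, q6}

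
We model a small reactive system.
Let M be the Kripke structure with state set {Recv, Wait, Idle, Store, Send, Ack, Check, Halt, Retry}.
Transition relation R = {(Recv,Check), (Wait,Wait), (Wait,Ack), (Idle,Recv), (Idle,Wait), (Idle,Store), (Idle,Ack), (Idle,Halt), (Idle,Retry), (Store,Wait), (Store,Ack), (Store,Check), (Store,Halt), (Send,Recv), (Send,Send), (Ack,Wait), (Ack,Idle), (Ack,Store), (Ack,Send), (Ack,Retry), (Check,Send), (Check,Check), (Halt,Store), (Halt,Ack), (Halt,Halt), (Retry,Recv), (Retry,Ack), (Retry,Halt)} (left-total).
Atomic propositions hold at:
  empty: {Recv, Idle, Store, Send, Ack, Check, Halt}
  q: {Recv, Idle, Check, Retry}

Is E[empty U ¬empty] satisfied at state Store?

Sat(¬empty) = {Wait, Retry}
E[empty U ¬empty]: least fixpoint, start Z0 = Sat(¬empty) = {Wait, Retry}, add states in Sat(empty) with some successor in Z. Z1 = {Wait, Idle, Store, Ack, Retry}; Z2 = {Wait, Idle, Store, Ack, Halt, Retry}; fixed.
Sat(E[empty U ¬empty]) = {Wait, Idle, Store, Ack, Halt, Retry}
Store ∈ Sat(E[empty U ¬empty]) = {Wait, Idle, Store, Ack, Halt, Retry}, so the formula holds at Store.

Yes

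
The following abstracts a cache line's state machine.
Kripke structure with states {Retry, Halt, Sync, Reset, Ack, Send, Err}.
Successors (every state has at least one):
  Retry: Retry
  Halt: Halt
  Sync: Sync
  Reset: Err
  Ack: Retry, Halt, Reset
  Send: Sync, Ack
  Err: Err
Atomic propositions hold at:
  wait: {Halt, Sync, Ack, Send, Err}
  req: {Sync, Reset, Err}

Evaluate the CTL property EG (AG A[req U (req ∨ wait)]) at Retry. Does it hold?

No

Sat(req ∨ wait) = {Halt, Sync, Reset, Ack, Send, Err}
A[req U (req ∨ wait)]: least fixpoint, start Z0 = Sat((req ∨ wait)) = {Halt, Sync, Reset, Ack, Send, Err}, add states in Sat(req) with every successor in Z. Already a fixed point.
Sat(A[req U (req ∨ wait)]) = {Halt, Sync, Reset, Ack, Send, Err}
AG A[req U (req ∨ wait)]: greatest fixpoint, start Z0 = {Halt, Sync, Reset, Ack, Send, Err}, keep only states in Sat with every successor in Z. Z1 = {Halt, Sync, Reset, Send, Err}; Z2 = {Halt, Sync, Reset, Err}; fixed.
Sat(AG A[req U (req ∨ wait)]) = {Halt, Sync, Reset, Err}
EG (AG A[req U (req ∨ wait)]): greatest fixpoint, start Z0 = {Halt, Sync, Reset, Err}, keep only states in Sat with some successor in Z. Already a fixed point.
Sat(EG (AG A[req U (req ∨ wait)])) = {Halt, Sync, Reset, Err}
Retry ∉ Sat(EG (AG A[req U (req ∨ wait)])) = {Halt, Sync, Reset, Err}, so the formula does not hold at Retry.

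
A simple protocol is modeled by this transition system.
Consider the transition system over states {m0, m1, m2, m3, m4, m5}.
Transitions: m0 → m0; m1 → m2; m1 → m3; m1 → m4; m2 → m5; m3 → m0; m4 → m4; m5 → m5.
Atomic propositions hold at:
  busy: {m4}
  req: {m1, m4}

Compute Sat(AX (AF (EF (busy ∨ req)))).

{m4}

Sat(busy ∨ req) = {m1, m4}
EF (busy ∨ req): least fixpoint, start Z0 = {m1, m4}, add states with some successor in Z. Already a fixed point.
Sat(EF (busy ∨ req)) = {m1, m4}
AF (EF (busy ∨ req)): least fixpoint, start Z0 = {m1, m4}, add states with every successor in Z. Already a fixed point.
Sat(AF (EF (busy ∨ req))) = {m1, m4}
Sat(AX (AF (EF (busy ∨ req)))) = {s : every successor in {m1, m4}} = {m4}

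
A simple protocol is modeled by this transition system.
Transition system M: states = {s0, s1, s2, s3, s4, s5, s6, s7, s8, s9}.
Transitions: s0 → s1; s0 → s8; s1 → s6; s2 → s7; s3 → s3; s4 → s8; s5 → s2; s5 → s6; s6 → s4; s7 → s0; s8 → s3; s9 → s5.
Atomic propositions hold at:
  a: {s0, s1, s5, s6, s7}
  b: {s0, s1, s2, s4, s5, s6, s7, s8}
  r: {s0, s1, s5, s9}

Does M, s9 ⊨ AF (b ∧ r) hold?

Sat(b ∧ r) = {s0, s1, s5}
AF (b ∧ r): least fixpoint, start Z0 = {s0, s1, s5}, add states with every successor in Z. Z1 = {s0, s1, s5, s7, s9}; Z2 = {s0, s1, s2, s5, s7, s9}; fixed.
Sat(AF (b ∧ r)) = {s0, s1, s2, s5, s7, s9}
s9 ∈ Sat(AF (b ∧ r)) = {s0, s1, s2, s5, s7, s9}, so the formula holds at s9.

Yes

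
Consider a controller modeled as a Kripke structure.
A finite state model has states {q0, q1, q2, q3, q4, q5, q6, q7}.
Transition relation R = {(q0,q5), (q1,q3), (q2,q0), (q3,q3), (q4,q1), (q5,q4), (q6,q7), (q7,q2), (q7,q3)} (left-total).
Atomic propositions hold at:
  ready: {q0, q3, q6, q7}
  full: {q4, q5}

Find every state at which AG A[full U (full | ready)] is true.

Sat(full | ready) = {q0, q3, q4, q5, q6, q7}
A[full U (full | ready)]: least fixpoint, start Z0 = Sat((full | ready)) = {q0, q3, q4, q5, q6, q7}, add states in Sat(full) with every successor in Z. Already a fixed point.
Sat(A[full U (full | ready)]) = {q0, q3, q4, q5, q6, q7}
AG A[full U (full | ready)]: greatest fixpoint, start Z0 = {q0, q3, q4, q5, q6, q7}, keep only states in Sat with every successor in Z. Z1 = {q0, q3, q5, q6}; Z2 = {q0, q3}; Z3 = {q3}; fixed.
Sat(AG A[full U (full | ready)]) = {q3}

{q3}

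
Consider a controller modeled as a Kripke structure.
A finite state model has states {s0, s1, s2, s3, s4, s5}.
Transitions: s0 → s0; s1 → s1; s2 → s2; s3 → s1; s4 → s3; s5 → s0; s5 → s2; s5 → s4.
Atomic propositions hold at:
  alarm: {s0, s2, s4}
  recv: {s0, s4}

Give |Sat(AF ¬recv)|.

Sat(¬recv) = {s1, s2, s3, s5}
AF ¬recv: least fixpoint, start Z0 = {s1, s2, s3, s5}, add states with every successor in Z. Z1 = {s1, s2, s3, s4, s5}; fixed.
Sat(AF ¬recv) = {s1, s2, s3, s4, s5}
|Sat(AF ¬recv)| = |{s1, s2, s3, s4, s5}| = 5.

5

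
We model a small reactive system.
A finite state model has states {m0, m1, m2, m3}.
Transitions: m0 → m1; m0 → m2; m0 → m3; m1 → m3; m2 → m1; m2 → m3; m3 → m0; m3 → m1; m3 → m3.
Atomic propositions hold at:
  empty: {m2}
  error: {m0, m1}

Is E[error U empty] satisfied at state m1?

E[error U empty]: least fixpoint, start Z0 = Sat(empty) = {m2}, add states in Sat(error) with some successor in Z. Z1 = {m0, m2}; fixed.
Sat(E[error U empty]) = {m0, m2}
m1 ∉ Sat(E[error U empty]) = {m0, m2}, so the formula does not hold at m1.

No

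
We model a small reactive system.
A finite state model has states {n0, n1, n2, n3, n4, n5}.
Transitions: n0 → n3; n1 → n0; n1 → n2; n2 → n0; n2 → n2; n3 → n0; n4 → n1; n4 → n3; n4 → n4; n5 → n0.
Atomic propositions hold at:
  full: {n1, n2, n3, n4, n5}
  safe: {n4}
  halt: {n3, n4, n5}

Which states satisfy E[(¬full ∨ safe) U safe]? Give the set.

{n4}

Sat(¬full) = {n0}
Sat(¬full ∨ safe) = {n0, n4}
E[(¬full ∨ safe) U safe]: least fixpoint, start Z0 = Sat(safe) = {n4}, add states in Sat(¬full ∨ safe) with some successor in Z. Already a fixed point.
Sat(E[(¬full ∨ safe) U safe]) = {n4}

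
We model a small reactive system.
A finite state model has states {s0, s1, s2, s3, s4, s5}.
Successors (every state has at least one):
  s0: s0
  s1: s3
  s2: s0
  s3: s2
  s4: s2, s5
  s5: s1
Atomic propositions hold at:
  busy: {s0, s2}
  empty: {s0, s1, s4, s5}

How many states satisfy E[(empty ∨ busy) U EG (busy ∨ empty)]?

Sat(empty ∨ busy) = {s0, s1, s2, s4, s5}
Sat(busy ∨ empty) = {s0, s1, s2, s4, s5}
EG (busy ∨ empty): greatest fixpoint, start Z0 = {s0, s1, s2, s4, s5}, keep only states in Sat with some successor in Z. Z1 = {s0, s2, s4, s5}; Z2 = {s0, s2, s4}; fixed.
Sat(EG (busy ∨ empty)) = {s0, s2, s4}
E[(empty ∨ busy) U EG (busy ∨ empty)]: least fixpoint, start Z0 = Sat(EG (busy ∨ empty)) = {s0, s2, s4}, add states in Sat(empty ∨ busy) with some successor in Z. Already a fixed point.
Sat(E[(empty ∨ busy) U EG (busy ∨ empty)]) = {s0, s2, s4}
|Sat(E[(empty ∨ busy) U EG (busy ∨ empty)])| = |{s0, s2, s4}| = 3.

3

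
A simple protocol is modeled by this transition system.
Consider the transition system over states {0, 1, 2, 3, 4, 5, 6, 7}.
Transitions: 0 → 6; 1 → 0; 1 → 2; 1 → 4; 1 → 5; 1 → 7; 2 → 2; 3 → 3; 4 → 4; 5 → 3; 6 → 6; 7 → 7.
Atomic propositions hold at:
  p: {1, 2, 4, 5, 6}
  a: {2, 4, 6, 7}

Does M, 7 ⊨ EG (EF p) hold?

No

EF p: least fixpoint, start Z0 = {1, 2, 4, 5, 6}, add states with some successor in Z. Z1 = {0, 1, 2, 4, 5, 6}; fixed.
Sat(EF p) = {0, 1, 2, 4, 5, 6}
EG (EF p): greatest fixpoint, start Z0 = {0, 1, 2, 4, 5, 6}, keep only states in Sat with some successor in Z. Z1 = {0, 1, 2, 4, 6}; fixed.
Sat(EG (EF p)) = {0, 1, 2, 4, 6}
7 ∉ Sat(EG (EF p)) = {0, 1, 2, 4, 6}, so the formula does not hold at 7.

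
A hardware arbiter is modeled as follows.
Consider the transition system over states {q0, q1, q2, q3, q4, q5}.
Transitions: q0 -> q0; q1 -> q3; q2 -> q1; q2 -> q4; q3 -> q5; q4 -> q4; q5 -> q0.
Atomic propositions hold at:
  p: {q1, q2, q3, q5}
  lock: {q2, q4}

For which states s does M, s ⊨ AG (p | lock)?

{q4}

Sat(p | lock) = {q1, q2, q3, q4, q5}
AG (p | lock): greatest fixpoint, start Z0 = {q1, q2, q3, q4, q5}, keep only states in Sat with every successor in Z. Z1 = {q1, q2, q3, q4}; Z2 = {q1, q2, q4}; Z3 = {q2, q4}; Z4 = {q4}; fixed.
Sat(AG (p | lock)) = {q4}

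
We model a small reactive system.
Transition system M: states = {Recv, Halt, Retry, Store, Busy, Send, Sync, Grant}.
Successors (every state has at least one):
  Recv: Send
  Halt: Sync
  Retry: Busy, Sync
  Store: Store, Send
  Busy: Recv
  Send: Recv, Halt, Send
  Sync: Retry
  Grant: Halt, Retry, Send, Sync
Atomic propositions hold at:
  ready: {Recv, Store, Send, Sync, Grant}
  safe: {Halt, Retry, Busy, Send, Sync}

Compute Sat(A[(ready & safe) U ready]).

Sat(ready & safe) = {Send, Sync}
A[(ready & safe) U ready]: least fixpoint, start Z0 = Sat(ready) = {Recv, Store, Send, Sync, Grant}, add states in Sat(ready & safe) with every successor in Z. Already a fixed point.
Sat(A[(ready & safe) U ready]) = {Recv, Store, Send, Sync, Grant}

{Recv, Store, Send, Sync, Grant}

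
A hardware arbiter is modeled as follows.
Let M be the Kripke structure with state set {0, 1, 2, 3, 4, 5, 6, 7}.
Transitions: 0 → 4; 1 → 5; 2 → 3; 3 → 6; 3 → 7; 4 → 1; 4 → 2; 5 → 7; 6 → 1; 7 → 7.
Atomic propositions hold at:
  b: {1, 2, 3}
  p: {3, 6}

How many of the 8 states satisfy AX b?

Sat(AX b) = {s : every successor in {1, 2, 3}} = {2, 4, 6}
|Sat(AX b)| = |{2, 4, 6}| = 3.

3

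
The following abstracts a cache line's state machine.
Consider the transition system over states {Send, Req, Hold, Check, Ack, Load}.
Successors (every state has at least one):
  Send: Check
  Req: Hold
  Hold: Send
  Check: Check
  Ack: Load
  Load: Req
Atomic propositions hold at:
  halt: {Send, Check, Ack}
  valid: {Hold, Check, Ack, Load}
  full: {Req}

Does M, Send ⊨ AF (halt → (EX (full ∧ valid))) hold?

Sat(full ∧ valid) = ∅
Sat(EX (full ∧ valid)) = {s : some successor in ∅} = ∅
Sat(halt → (EX (full ∧ valid))) = {Req, Hold, Load}
AF (halt → (EX (full ∧ valid))): least fixpoint, start Z0 = {Req, Hold, Load}, add states with every successor in Z. Z1 = {Req, Hold, Ack, Load}; fixed.
Sat(AF (halt → (EX (full ∧ valid)))) = {Req, Hold, Ack, Load}
Send ∉ Sat(AF (halt → (EX (full ∧ valid)))) = {Req, Hold, Ack, Load}, so the formula does not hold at Send.

No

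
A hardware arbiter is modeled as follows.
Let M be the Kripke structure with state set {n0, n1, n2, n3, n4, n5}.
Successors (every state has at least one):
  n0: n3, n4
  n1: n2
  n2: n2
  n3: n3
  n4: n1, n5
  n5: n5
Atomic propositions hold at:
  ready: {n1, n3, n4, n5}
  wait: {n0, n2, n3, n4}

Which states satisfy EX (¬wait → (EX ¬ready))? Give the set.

Sat(¬wait) = {n1, n5}
Sat(¬ready) = {n0, n2}
Sat(EX ¬ready) = {s : some successor in {n0, n2}} = {n1, n2}
Sat(¬wait → (EX ¬ready)) = {n0, n1, n2, n3, n4}
Sat(EX (¬wait → (EX ¬ready))) = {s : some successor in {n0, n1, n2, n3, n4}} = {n0, n1, n2, n3, n4}

{n0, n1, n2, n3, n4}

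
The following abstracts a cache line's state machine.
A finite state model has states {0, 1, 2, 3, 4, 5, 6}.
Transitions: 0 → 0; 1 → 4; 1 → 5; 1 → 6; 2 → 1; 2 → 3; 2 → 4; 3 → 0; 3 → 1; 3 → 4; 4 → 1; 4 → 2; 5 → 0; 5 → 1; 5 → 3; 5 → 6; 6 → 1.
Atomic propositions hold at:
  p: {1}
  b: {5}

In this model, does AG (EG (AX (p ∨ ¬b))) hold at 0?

Yes

Sat(¬b) = {0, 1, 2, 3, 4, 6}
Sat(p ∨ ¬b) = {0, 1, 2, 3, 4, 6}
Sat(AX (p ∨ ¬b)) = {s : every successor in {0, 1, 2, 3, 4, 6}} = {0, 2, 3, 4, 5, 6}
EG (AX (p ∨ ¬b)): greatest fixpoint, start Z0 = {0, 2, 3, 4, 5, 6}, keep only states in Sat with some successor in Z. Z1 = {0, 2, 3, 4, 5}; fixed.
Sat(EG (AX (p ∨ ¬b))) = {0, 2, 3, 4, 5}
AG (EG (AX (p ∨ ¬b))): greatest fixpoint, start Z0 = {0, 2, 3, 4, 5}, keep only states in Sat with every successor in Z. Z1 = {0}; fixed.
Sat(AG (EG (AX (p ∨ ¬b)))) = {0}
0 ∈ Sat(AG (EG (AX (p ∨ ¬b)))) = {0}, so the formula holds at 0.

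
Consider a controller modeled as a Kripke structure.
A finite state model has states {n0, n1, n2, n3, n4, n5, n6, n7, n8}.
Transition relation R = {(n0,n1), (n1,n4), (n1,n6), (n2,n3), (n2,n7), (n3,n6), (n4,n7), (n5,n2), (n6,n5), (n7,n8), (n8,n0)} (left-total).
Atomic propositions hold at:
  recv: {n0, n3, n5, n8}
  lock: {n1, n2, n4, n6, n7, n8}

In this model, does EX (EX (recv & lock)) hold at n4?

Sat(recv & lock) = {n8}
Sat(EX (recv & lock)) = {s : some successor in {n8}} = {n7}
Sat(EX (EX (recv & lock))) = {s : some successor in {n7}} = {n2, n4}
n4 ∈ Sat(EX (EX (recv & lock))) = {n2, n4}, so the formula holds at n4.

Yes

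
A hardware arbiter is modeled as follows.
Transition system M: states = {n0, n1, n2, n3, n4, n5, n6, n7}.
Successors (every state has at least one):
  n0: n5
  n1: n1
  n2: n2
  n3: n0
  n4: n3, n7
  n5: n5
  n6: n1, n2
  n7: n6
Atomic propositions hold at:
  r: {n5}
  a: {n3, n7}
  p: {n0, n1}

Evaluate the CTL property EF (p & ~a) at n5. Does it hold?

No

Sat(~a) = {n0, n1, n2, n4, n5, n6}
Sat(p & ~a) = {n0, n1}
EF (p & ~a): least fixpoint, start Z0 = {n0, n1}, add states with some successor in Z. Z1 = {n0, n1, n3, n6}; Z2 = {n0, n1, n3, n4, n6, n7}; fixed.
Sat(EF (p & ~a)) = {n0, n1, n3, n4, n6, n7}
n5 ∉ Sat(EF (p & ~a)) = {n0, n1, n3, n4, n6, n7}, so the formula does not hold at n5.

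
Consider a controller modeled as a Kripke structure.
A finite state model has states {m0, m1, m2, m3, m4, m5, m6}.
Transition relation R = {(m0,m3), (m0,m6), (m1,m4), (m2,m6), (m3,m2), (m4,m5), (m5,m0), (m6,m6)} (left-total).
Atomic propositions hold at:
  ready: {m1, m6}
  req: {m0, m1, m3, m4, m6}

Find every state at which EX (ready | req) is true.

Sat(ready | req) = {m0, m1, m3, m4, m6}
Sat(EX (ready | req)) = {s : some successor in {m0, m1, m3, m4, m6}} = {m0, m1, m2, m5, m6}

{m0, m1, m2, m5, m6}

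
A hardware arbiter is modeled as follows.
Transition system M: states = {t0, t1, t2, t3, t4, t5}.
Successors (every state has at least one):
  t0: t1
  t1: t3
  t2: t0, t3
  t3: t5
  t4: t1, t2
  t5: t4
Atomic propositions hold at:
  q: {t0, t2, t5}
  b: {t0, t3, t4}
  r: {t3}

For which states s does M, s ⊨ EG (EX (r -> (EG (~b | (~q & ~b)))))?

Sat(~b) = {t1, t2, t5}
Sat(~q) = {t1, t3, t4}
Sat(~q & ~b) = {t1}
Sat(~b | (~q & ~b)) = {t1, t2, t5}
EG (~b | (~q & ~b)): greatest fixpoint, start Z0 = {t1, t2, t5}, keep only states in Sat with some successor in Z. Z1 = ∅; fixed.
Sat(EG (~b | (~q & ~b))) = ∅
Sat(r -> (EG (~b | (~q & ~b)))) = {t0, t1, t2, t4, t5}
Sat(EX (r -> (EG (~b | (~q & ~b))))) = {s : some successor in {t0, t1, t2, t4, t5}} = {t0, t2, t3, t4, t5}
EG (EX (r -> (EG (~b | (~q & ~b))))): greatest fixpoint, start Z0 = {t0, t2, t3, t4, t5}, keep only states in Sat with some successor in Z. Z1 = {t2, t3, t4, t5}; fixed.
Sat(EG (EX (r -> (EG (~b | (~q & ~b)))))) = {t2, t3, t4, t5}

{t2, t3, t4, t5}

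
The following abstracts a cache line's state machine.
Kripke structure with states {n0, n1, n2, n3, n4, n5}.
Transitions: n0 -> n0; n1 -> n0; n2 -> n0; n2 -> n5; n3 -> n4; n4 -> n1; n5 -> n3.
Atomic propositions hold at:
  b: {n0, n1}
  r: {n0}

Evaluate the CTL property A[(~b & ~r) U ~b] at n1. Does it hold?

Sat(~b) = {n2, n3, n4, n5}
Sat(~r) = {n1, n2, n3, n4, n5}
Sat(~b & ~r) = {n2, n3, n4, n5}
A[(~b & ~r) U ~b]: least fixpoint, start Z0 = Sat(~b) = {n2, n3, n4, n5}, add states in Sat(~b & ~r) with every successor in Z. Already a fixed point.
Sat(A[(~b & ~r) U ~b]) = {n2, n3, n4, n5}
n1 ∉ Sat(A[(~b & ~r) U ~b]) = {n2, n3, n4, n5}, so the formula does not hold at n1.

No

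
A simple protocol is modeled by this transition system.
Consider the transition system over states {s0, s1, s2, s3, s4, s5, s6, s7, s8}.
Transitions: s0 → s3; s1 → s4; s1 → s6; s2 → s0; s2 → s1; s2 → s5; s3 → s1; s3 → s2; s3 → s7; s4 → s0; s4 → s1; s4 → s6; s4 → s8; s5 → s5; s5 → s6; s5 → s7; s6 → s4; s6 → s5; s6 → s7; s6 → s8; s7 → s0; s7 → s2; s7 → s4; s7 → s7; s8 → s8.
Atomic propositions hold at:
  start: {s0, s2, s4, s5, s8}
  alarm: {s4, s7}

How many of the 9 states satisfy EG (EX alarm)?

Sat(EX alarm) = {s : some successor in {s4, s7}} = {s1, s3, s5, s6, s7}
EG (EX alarm): greatest fixpoint, start Z0 = {s1, s3, s5, s6, s7}, keep only states in Sat with some successor in Z. Already a fixed point.
Sat(EG (EX alarm)) = {s1, s3, s5, s6, s7}
|Sat(EG (EX alarm))| = |{s1, s3, s5, s6, s7}| = 5.

5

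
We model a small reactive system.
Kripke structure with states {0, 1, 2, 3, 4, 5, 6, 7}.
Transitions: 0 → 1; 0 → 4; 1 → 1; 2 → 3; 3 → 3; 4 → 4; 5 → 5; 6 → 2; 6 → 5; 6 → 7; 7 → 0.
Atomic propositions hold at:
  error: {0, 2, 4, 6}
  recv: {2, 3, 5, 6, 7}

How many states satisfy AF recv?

AF recv: least fixpoint, start Z0 = {2, 3, 5, 6, 7}, add states with every successor in Z. Already a fixed point.
Sat(AF recv) = {2, 3, 5, 6, 7}
|Sat(AF recv)| = |{2, 3, 5, 6, 7}| = 5.

5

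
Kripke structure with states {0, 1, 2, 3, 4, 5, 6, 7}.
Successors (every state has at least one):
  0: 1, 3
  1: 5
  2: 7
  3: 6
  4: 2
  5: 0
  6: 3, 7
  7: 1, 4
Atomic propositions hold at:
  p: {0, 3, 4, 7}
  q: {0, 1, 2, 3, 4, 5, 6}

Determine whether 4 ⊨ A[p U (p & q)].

Sat(p & q) = {0, 3, 4}
A[p U (p & q)]: least fixpoint, start Z0 = Sat((p & q)) = {0, 3, 4}, add states in Sat(p) with every successor in Z. Already a fixed point.
Sat(A[p U (p & q)]) = {0, 3, 4}
4 ∈ Sat(A[p U (p & q)]) = {0, 3, 4}, so the formula holds at 4.

Yes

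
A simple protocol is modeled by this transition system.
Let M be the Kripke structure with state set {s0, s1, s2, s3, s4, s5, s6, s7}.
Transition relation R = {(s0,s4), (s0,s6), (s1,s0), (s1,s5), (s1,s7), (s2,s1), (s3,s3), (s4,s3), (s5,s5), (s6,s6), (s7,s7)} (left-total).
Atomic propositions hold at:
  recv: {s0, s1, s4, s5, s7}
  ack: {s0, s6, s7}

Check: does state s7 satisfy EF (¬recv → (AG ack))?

Sat(¬recv) = {s2, s3, s6}
AG ack: greatest fixpoint, start Z0 = {s0, s6, s7}, keep only states in Sat with every successor in Z. Z1 = {s6, s7}; fixed.
Sat(AG ack) = {s6, s7}
Sat(¬recv → (AG ack)) = {s0, s1, s4, s5, s6, s7}
EF (¬recv → (AG ack)): least fixpoint, start Z0 = {s0, s1, s4, s5, s6, s7}, add states with some successor in Z. Z1 = {s0, s1, s2, s4, s5, s6, s7}; fixed.
Sat(EF (¬recv → (AG ack))) = {s0, s1, s2, s4, s5, s6, s7}
s7 ∈ Sat(EF (¬recv → (AG ack))) = {s0, s1, s2, s4, s5, s6, s7}, so the formula holds at s7.

Yes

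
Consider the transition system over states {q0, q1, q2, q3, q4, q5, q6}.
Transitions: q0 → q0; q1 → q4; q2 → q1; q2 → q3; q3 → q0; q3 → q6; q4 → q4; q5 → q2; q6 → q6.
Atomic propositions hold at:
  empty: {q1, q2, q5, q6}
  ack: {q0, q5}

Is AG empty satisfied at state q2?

AG empty: greatest fixpoint, start Z0 = {q1, q2, q5, q6}, keep only states in Sat with every successor in Z. Z1 = {q5, q6}; Z2 = {q6}; fixed.
Sat(AG empty) = {q6}
q2 ∉ Sat(AG empty) = {q6}, so the formula does not hold at q2.

No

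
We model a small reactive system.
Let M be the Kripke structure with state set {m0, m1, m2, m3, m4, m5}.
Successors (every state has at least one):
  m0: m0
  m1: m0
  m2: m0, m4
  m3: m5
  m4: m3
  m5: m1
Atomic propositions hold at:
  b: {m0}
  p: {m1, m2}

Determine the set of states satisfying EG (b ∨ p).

Sat(b ∨ p) = {m0, m1, m2}
EG (b ∨ p): greatest fixpoint, start Z0 = {m0, m1, m2}, keep only states in Sat with some successor in Z. Already a fixed point.
Sat(EG (b ∨ p)) = {m0, m1, m2}

{m0, m1, m2}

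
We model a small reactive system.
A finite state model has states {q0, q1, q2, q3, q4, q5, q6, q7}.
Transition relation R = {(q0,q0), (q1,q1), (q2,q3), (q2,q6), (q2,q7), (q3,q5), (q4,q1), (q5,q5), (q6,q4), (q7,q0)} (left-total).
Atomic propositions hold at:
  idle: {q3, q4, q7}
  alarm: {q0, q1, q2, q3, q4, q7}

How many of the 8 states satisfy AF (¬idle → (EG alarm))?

7

Sat(¬idle) = {q0, q1, q2, q5, q6}
EG alarm: greatest fixpoint, start Z0 = {q0, q1, q2, q3, q4, q7}, keep only states in Sat with some successor in Z. Z1 = {q0, q1, q2, q4, q7}; fixed.
Sat(EG alarm) = {q0, q1, q2, q4, q7}
Sat(¬idle → (EG alarm)) = {q0, q1, q2, q3, q4, q7}
AF (¬idle → (EG alarm)): least fixpoint, start Z0 = {q0, q1, q2, q3, q4, q7}, add states with every successor in Z. Z1 = {q0, q1, q2, q3, q4, q6, q7}; fixed.
Sat(AF (¬idle → (EG alarm))) = {q0, q1, q2, q3, q4, q6, q7}
|Sat(AF (¬idle → (EG alarm)))| = |{q0, q1, q2, q3, q4, q6, q7}| = 7.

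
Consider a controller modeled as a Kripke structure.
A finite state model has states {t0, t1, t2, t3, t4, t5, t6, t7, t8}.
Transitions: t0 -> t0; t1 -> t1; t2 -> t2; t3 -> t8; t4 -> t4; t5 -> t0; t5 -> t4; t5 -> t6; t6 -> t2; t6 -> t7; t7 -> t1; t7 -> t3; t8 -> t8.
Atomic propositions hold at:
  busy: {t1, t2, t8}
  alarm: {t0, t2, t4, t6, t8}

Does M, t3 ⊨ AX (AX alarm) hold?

Yes

Sat(AX alarm) = {s : every successor in {t0, t2, t4, t6, t8}} = {t0, t2, t3, t4, t5, t8}
Sat(AX (AX alarm)) = {s : every successor in {t0, t2, t3, t4, t5, t8}} = {t0, t2, t3, t4, t8}
t3 ∈ Sat(AX (AX alarm)) = {t0, t2, t3, t4, t8}, so the formula holds at t3.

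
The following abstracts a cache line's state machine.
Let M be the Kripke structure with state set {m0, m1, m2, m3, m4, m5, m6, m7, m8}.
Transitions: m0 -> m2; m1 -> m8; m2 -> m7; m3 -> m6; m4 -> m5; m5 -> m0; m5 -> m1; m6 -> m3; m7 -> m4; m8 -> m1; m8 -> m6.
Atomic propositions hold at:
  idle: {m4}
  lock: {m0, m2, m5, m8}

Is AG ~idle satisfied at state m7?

No

Sat(~idle) = {m0, m1, m2, m3, m5, m6, m7, m8}
AG ~idle: greatest fixpoint, start Z0 = {m0, m1, m2, m3, m5, m6, m7, m8}, keep only states in Sat with every successor in Z. Z1 = {m0, m1, m2, m3, m5, m6, m8}; Z2 = {m0, m1, m3, m5, m6, m8}; Z3 = {m1, m3, m5, m6, m8}; Z4 = {m1, m3, m6, m8}; fixed.
Sat(AG ~idle) = {m1, m3, m6, m8}
m7 ∉ Sat(AG ~idle) = {m1, m3, m6, m8}, so the formula does not hold at m7.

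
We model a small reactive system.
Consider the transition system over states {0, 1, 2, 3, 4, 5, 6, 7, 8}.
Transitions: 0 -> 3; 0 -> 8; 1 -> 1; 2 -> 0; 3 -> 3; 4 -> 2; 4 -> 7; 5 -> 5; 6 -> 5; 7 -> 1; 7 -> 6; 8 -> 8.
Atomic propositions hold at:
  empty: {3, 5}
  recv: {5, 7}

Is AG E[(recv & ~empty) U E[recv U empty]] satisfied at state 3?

Sat(~empty) = {0, 1, 2, 4, 6, 7, 8}
Sat(recv & ~empty) = {7}
E[recv U empty]: least fixpoint, start Z0 = Sat(empty) = {3, 5}, add states in Sat(recv) with some successor in Z. Already a fixed point.
Sat(E[recv U empty]) = {3, 5}
E[(recv & ~empty) U E[recv U empty]]: least fixpoint, start Z0 = Sat(E[recv U empty]) = {3, 5}, add states in Sat(recv & ~empty) with some successor in Z. Already a fixed point.
Sat(E[(recv & ~empty) U E[recv U empty]]) = {3, 5}
AG E[(recv & ~empty) U E[recv U empty]]: greatest fixpoint, start Z0 = {3, 5}, keep only states in Sat with every successor in Z. Already a fixed point.
Sat(AG E[(recv & ~empty) U E[recv U empty]]) = {3, 5}
3 ∈ Sat(AG E[(recv & ~empty) U E[recv U empty]]) = {3, 5}, so the formula holds at 3.

Yes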